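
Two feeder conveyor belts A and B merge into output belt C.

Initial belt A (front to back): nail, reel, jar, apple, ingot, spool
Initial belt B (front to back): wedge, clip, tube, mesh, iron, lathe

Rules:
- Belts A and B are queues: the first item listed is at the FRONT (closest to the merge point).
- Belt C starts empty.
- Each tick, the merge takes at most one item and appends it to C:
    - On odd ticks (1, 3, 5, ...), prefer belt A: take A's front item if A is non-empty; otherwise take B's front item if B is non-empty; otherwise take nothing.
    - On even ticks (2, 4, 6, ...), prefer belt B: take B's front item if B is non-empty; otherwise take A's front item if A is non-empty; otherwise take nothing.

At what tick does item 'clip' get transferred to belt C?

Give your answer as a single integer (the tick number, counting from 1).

Answer: 4

Derivation:
Tick 1: prefer A, take nail from A; A=[reel,jar,apple,ingot,spool] B=[wedge,clip,tube,mesh,iron,lathe] C=[nail]
Tick 2: prefer B, take wedge from B; A=[reel,jar,apple,ingot,spool] B=[clip,tube,mesh,iron,lathe] C=[nail,wedge]
Tick 3: prefer A, take reel from A; A=[jar,apple,ingot,spool] B=[clip,tube,mesh,iron,lathe] C=[nail,wedge,reel]
Tick 4: prefer B, take clip from B; A=[jar,apple,ingot,spool] B=[tube,mesh,iron,lathe] C=[nail,wedge,reel,clip]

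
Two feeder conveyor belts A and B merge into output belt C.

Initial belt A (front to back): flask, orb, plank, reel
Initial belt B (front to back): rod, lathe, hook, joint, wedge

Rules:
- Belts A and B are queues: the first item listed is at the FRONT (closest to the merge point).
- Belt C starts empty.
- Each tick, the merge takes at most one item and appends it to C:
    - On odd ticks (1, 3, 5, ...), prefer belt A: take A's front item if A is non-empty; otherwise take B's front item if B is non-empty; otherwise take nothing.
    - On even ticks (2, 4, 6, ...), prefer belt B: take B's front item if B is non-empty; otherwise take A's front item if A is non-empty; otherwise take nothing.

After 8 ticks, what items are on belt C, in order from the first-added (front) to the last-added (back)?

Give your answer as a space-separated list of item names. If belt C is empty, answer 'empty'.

Answer: flask rod orb lathe plank hook reel joint

Derivation:
Tick 1: prefer A, take flask from A; A=[orb,plank,reel] B=[rod,lathe,hook,joint,wedge] C=[flask]
Tick 2: prefer B, take rod from B; A=[orb,plank,reel] B=[lathe,hook,joint,wedge] C=[flask,rod]
Tick 3: prefer A, take orb from A; A=[plank,reel] B=[lathe,hook,joint,wedge] C=[flask,rod,orb]
Tick 4: prefer B, take lathe from B; A=[plank,reel] B=[hook,joint,wedge] C=[flask,rod,orb,lathe]
Tick 5: prefer A, take plank from A; A=[reel] B=[hook,joint,wedge] C=[flask,rod,orb,lathe,plank]
Tick 6: prefer B, take hook from B; A=[reel] B=[joint,wedge] C=[flask,rod,orb,lathe,plank,hook]
Tick 7: prefer A, take reel from A; A=[-] B=[joint,wedge] C=[flask,rod,orb,lathe,plank,hook,reel]
Tick 8: prefer B, take joint from B; A=[-] B=[wedge] C=[flask,rod,orb,lathe,plank,hook,reel,joint]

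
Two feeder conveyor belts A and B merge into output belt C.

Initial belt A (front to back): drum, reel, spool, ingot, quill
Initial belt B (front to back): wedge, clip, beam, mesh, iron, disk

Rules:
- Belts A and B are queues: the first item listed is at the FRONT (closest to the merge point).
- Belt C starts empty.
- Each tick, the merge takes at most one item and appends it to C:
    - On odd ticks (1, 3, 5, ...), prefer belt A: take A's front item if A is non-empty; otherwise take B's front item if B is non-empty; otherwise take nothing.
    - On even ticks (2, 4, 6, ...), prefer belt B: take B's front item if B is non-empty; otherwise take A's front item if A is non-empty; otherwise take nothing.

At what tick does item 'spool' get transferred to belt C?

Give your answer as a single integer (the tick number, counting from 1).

Answer: 5

Derivation:
Tick 1: prefer A, take drum from A; A=[reel,spool,ingot,quill] B=[wedge,clip,beam,mesh,iron,disk] C=[drum]
Tick 2: prefer B, take wedge from B; A=[reel,spool,ingot,quill] B=[clip,beam,mesh,iron,disk] C=[drum,wedge]
Tick 3: prefer A, take reel from A; A=[spool,ingot,quill] B=[clip,beam,mesh,iron,disk] C=[drum,wedge,reel]
Tick 4: prefer B, take clip from B; A=[spool,ingot,quill] B=[beam,mesh,iron,disk] C=[drum,wedge,reel,clip]
Tick 5: prefer A, take spool from A; A=[ingot,quill] B=[beam,mesh,iron,disk] C=[drum,wedge,reel,clip,spool]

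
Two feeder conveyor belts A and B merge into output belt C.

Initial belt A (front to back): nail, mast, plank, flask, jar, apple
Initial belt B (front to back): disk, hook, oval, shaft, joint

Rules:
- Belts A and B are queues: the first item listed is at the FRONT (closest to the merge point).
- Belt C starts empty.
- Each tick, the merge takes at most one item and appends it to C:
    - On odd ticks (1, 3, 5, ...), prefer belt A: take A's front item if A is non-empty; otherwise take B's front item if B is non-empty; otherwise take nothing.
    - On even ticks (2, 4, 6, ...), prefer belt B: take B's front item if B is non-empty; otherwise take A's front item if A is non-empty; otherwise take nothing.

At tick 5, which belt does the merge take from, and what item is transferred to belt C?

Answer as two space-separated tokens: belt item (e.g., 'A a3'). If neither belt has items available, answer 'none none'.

Answer: A plank

Derivation:
Tick 1: prefer A, take nail from A; A=[mast,plank,flask,jar,apple] B=[disk,hook,oval,shaft,joint] C=[nail]
Tick 2: prefer B, take disk from B; A=[mast,plank,flask,jar,apple] B=[hook,oval,shaft,joint] C=[nail,disk]
Tick 3: prefer A, take mast from A; A=[plank,flask,jar,apple] B=[hook,oval,shaft,joint] C=[nail,disk,mast]
Tick 4: prefer B, take hook from B; A=[plank,flask,jar,apple] B=[oval,shaft,joint] C=[nail,disk,mast,hook]
Tick 5: prefer A, take plank from A; A=[flask,jar,apple] B=[oval,shaft,joint] C=[nail,disk,mast,hook,plank]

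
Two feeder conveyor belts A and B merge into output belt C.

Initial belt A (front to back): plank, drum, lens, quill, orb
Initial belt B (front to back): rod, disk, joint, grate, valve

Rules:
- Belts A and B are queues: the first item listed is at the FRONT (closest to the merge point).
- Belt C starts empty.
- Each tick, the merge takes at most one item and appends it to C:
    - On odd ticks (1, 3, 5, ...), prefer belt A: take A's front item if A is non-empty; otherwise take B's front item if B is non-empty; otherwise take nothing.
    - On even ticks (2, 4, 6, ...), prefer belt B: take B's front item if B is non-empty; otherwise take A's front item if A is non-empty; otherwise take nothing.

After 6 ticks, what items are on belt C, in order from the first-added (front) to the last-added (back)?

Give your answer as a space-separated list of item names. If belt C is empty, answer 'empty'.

Tick 1: prefer A, take plank from A; A=[drum,lens,quill,orb] B=[rod,disk,joint,grate,valve] C=[plank]
Tick 2: prefer B, take rod from B; A=[drum,lens,quill,orb] B=[disk,joint,grate,valve] C=[plank,rod]
Tick 3: prefer A, take drum from A; A=[lens,quill,orb] B=[disk,joint,grate,valve] C=[plank,rod,drum]
Tick 4: prefer B, take disk from B; A=[lens,quill,orb] B=[joint,grate,valve] C=[plank,rod,drum,disk]
Tick 5: prefer A, take lens from A; A=[quill,orb] B=[joint,grate,valve] C=[plank,rod,drum,disk,lens]
Tick 6: prefer B, take joint from B; A=[quill,orb] B=[grate,valve] C=[plank,rod,drum,disk,lens,joint]

Answer: plank rod drum disk lens joint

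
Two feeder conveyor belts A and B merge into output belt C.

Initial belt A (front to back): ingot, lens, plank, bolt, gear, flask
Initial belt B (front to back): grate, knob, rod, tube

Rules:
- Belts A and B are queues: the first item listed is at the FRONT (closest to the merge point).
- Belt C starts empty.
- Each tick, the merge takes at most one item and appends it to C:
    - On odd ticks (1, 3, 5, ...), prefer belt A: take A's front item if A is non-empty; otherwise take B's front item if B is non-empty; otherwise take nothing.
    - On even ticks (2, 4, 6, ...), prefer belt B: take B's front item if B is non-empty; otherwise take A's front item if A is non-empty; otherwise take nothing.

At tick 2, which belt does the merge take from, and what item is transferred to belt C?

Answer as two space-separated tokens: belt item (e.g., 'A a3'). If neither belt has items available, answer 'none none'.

Tick 1: prefer A, take ingot from A; A=[lens,plank,bolt,gear,flask] B=[grate,knob,rod,tube] C=[ingot]
Tick 2: prefer B, take grate from B; A=[lens,plank,bolt,gear,flask] B=[knob,rod,tube] C=[ingot,grate]

Answer: B grate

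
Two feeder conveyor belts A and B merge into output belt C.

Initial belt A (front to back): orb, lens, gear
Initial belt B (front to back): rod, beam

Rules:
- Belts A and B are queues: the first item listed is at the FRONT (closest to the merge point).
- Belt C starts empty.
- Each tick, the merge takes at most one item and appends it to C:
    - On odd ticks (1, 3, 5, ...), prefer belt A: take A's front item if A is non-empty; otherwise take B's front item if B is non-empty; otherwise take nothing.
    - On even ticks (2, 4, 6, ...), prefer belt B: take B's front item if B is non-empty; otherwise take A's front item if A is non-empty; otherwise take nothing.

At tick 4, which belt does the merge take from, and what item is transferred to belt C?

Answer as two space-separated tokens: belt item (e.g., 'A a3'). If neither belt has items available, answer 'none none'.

Answer: B beam

Derivation:
Tick 1: prefer A, take orb from A; A=[lens,gear] B=[rod,beam] C=[orb]
Tick 2: prefer B, take rod from B; A=[lens,gear] B=[beam] C=[orb,rod]
Tick 3: prefer A, take lens from A; A=[gear] B=[beam] C=[orb,rod,lens]
Tick 4: prefer B, take beam from B; A=[gear] B=[-] C=[orb,rod,lens,beam]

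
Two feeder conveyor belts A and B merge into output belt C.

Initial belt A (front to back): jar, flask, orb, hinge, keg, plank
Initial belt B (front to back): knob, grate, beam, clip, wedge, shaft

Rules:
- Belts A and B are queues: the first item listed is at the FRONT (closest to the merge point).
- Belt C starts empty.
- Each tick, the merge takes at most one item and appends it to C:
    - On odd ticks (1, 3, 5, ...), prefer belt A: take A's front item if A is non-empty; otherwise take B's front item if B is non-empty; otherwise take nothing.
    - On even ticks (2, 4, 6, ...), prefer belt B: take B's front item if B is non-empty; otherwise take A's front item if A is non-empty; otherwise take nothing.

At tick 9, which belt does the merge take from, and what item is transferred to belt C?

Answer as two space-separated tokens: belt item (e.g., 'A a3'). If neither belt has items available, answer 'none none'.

Answer: A keg

Derivation:
Tick 1: prefer A, take jar from A; A=[flask,orb,hinge,keg,plank] B=[knob,grate,beam,clip,wedge,shaft] C=[jar]
Tick 2: prefer B, take knob from B; A=[flask,orb,hinge,keg,plank] B=[grate,beam,clip,wedge,shaft] C=[jar,knob]
Tick 3: prefer A, take flask from A; A=[orb,hinge,keg,plank] B=[grate,beam,clip,wedge,shaft] C=[jar,knob,flask]
Tick 4: prefer B, take grate from B; A=[orb,hinge,keg,plank] B=[beam,clip,wedge,shaft] C=[jar,knob,flask,grate]
Tick 5: prefer A, take orb from A; A=[hinge,keg,plank] B=[beam,clip,wedge,shaft] C=[jar,knob,flask,grate,orb]
Tick 6: prefer B, take beam from B; A=[hinge,keg,plank] B=[clip,wedge,shaft] C=[jar,knob,flask,grate,orb,beam]
Tick 7: prefer A, take hinge from A; A=[keg,plank] B=[clip,wedge,shaft] C=[jar,knob,flask,grate,orb,beam,hinge]
Tick 8: prefer B, take clip from B; A=[keg,plank] B=[wedge,shaft] C=[jar,knob,flask,grate,orb,beam,hinge,clip]
Tick 9: prefer A, take keg from A; A=[plank] B=[wedge,shaft] C=[jar,knob,flask,grate,orb,beam,hinge,clip,keg]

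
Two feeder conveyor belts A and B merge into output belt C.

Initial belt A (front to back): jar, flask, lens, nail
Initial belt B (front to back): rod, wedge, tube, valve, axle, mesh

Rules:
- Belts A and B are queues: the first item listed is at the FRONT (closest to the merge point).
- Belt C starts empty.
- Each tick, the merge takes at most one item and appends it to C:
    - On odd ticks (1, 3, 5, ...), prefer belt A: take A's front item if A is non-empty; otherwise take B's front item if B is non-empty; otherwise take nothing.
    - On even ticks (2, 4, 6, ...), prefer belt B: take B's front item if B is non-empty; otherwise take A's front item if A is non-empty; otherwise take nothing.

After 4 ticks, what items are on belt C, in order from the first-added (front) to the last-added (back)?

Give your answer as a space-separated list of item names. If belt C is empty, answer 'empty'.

Tick 1: prefer A, take jar from A; A=[flask,lens,nail] B=[rod,wedge,tube,valve,axle,mesh] C=[jar]
Tick 2: prefer B, take rod from B; A=[flask,lens,nail] B=[wedge,tube,valve,axle,mesh] C=[jar,rod]
Tick 3: prefer A, take flask from A; A=[lens,nail] B=[wedge,tube,valve,axle,mesh] C=[jar,rod,flask]
Tick 4: prefer B, take wedge from B; A=[lens,nail] B=[tube,valve,axle,mesh] C=[jar,rod,flask,wedge]

Answer: jar rod flask wedge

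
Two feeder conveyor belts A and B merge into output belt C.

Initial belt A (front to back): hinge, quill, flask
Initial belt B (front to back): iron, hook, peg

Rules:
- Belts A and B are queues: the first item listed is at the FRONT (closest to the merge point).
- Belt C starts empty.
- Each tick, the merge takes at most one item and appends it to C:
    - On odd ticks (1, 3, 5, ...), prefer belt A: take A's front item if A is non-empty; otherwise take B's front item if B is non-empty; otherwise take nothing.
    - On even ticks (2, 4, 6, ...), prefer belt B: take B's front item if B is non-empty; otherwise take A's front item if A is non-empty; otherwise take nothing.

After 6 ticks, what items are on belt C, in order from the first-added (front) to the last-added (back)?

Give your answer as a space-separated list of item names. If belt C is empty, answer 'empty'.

Tick 1: prefer A, take hinge from A; A=[quill,flask] B=[iron,hook,peg] C=[hinge]
Tick 2: prefer B, take iron from B; A=[quill,flask] B=[hook,peg] C=[hinge,iron]
Tick 3: prefer A, take quill from A; A=[flask] B=[hook,peg] C=[hinge,iron,quill]
Tick 4: prefer B, take hook from B; A=[flask] B=[peg] C=[hinge,iron,quill,hook]
Tick 5: prefer A, take flask from A; A=[-] B=[peg] C=[hinge,iron,quill,hook,flask]
Tick 6: prefer B, take peg from B; A=[-] B=[-] C=[hinge,iron,quill,hook,flask,peg]

Answer: hinge iron quill hook flask peg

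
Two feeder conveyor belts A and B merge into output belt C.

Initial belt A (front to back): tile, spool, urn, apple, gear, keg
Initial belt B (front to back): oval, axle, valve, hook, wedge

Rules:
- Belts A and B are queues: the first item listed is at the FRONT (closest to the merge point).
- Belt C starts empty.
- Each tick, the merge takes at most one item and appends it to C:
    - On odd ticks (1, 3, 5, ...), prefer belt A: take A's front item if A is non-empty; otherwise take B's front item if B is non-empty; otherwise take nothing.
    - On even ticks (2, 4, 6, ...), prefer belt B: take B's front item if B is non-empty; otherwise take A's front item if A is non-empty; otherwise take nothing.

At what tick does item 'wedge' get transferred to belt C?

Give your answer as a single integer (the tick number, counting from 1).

Answer: 10

Derivation:
Tick 1: prefer A, take tile from A; A=[spool,urn,apple,gear,keg] B=[oval,axle,valve,hook,wedge] C=[tile]
Tick 2: prefer B, take oval from B; A=[spool,urn,apple,gear,keg] B=[axle,valve,hook,wedge] C=[tile,oval]
Tick 3: prefer A, take spool from A; A=[urn,apple,gear,keg] B=[axle,valve,hook,wedge] C=[tile,oval,spool]
Tick 4: prefer B, take axle from B; A=[urn,apple,gear,keg] B=[valve,hook,wedge] C=[tile,oval,spool,axle]
Tick 5: prefer A, take urn from A; A=[apple,gear,keg] B=[valve,hook,wedge] C=[tile,oval,spool,axle,urn]
Tick 6: prefer B, take valve from B; A=[apple,gear,keg] B=[hook,wedge] C=[tile,oval,spool,axle,urn,valve]
Tick 7: prefer A, take apple from A; A=[gear,keg] B=[hook,wedge] C=[tile,oval,spool,axle,urn,valve,apple]
Tick 8: prefer B, take hook from B; A=[gear,keg] B=[wedge] C=[tile,oval,spool,axle,urn,valve,apple,hook]
Tick 9: prefer A, take gear from A; A=[keg] B=[wedge] C=[tile,oval,spool,axle,urn,valve,apple,hook,gear]
Tick 10: prefer B, take wedge from B; A=[keg] B=[-] C=[tile,oval,spool,axle,urn,valve,apple,hook,gear,wedge]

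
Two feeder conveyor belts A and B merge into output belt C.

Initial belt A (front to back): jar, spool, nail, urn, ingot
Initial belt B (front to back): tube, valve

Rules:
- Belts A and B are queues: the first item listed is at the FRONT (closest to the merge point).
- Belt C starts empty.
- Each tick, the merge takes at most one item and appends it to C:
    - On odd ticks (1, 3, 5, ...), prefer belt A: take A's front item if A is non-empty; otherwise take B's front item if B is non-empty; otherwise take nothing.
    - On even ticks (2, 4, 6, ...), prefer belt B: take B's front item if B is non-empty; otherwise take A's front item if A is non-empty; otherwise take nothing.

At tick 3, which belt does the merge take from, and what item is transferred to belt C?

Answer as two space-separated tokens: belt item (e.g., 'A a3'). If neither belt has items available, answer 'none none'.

Tick 1: prefer A, take jar from A; A=[spool,nail,urn,ingot] B=[tube,valve] C=[jar]
Tick 2: prefer B, take tube from B; A=[spool,nail,urn,ingot] B=[valve] C=[jar,tube]
Tick 3: prefer A, take spool from A; A=[nail,urn,ingot] B=[valve] C=[jar,tube,spool]

Answer: A spool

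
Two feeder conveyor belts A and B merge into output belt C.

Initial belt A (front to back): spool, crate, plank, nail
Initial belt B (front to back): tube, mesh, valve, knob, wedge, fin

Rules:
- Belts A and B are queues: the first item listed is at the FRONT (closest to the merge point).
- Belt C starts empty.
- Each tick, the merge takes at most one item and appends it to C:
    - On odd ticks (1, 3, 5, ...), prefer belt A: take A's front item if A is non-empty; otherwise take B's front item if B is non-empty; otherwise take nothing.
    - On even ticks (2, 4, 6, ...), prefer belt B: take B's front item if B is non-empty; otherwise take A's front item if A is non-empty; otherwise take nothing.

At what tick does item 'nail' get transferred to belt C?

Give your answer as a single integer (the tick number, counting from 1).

Tick 1: prefer A, take spool from A; A=[crate,plank,nail] B=[tube,mesh,valve,knob,wedge,fin] C=[spool]
Tick 2: prefer B, take tube from B; A=[crate,plank,nail] B=[mesh,valve,knob,wedge,fin] C=[spool,tube]
Tick 3: prefer A, take crate from A; A=[plank,nail] B=[mesh,valve,knob,wedge,fin] C=[spool,tube,crate]
Tick 4: prefer B, take mesh from B; A=[plank,nail] B=[valve,knob,wedge,fin] C=[spool,tube,crate,mesh]
Tick 5: prefer A, take plank from A; A=[nail] B=[valve,knob,wedge,fin] C=[spool,tube,crate,mesh,plank]
Tick 6: prefer B, take valve from B; A=[nail] B=[knob,wedge,fin] C=[spool,tube,crate,mesh,plank,valve]
Tick 7: prefer A, take nail from A; A=[-] B=[knob,wedge,fin] C=[spool,tube,crate,mesh,plank,valve,nail]

Answer: 7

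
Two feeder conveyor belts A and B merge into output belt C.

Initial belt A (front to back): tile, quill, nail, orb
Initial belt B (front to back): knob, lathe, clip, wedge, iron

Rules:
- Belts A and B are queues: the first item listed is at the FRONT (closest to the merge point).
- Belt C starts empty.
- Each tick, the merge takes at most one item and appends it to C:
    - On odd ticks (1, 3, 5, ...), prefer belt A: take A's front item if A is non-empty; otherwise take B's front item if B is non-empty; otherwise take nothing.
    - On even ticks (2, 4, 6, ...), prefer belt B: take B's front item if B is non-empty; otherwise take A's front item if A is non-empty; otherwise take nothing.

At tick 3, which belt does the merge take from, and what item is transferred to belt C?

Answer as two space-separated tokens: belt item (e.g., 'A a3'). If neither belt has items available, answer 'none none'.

Answer: A quill

Derivation:
Tick 1: prefer A, take tile from A; A=[quill,nail,orb] B=[knob,lathe,clip,wedge,iron] C=[tile]
Tick 2: prefer B, take knob from B; A=[quill,nail,orb] B=[lathe,clip,wedge,iron] C=[tile,knob]
Tick 3: prefer A, take quill from A; A=[nail,orb] B=[lathe,clip,wedge,iron] C=[tile,knob,quill]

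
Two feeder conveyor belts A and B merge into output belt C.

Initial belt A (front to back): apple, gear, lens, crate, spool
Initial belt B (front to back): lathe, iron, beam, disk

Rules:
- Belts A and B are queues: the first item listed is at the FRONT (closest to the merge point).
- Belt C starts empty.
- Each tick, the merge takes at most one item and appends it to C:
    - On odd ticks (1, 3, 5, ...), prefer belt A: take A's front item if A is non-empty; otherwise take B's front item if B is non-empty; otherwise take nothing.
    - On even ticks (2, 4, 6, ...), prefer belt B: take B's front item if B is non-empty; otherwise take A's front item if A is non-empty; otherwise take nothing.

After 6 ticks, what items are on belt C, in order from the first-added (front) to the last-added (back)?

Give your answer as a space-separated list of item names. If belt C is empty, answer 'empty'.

Tick 1: prefer A, take apple from A; A=[gear,lens,crate,spool] B=[lathe,iron,beam,disk] C=[apple]
Tick 2: prefer B, take lathe from B; A=[gear,lens,crate,spool] B=[iron,beam,disk] C=[apple,lathe]
Tick 3: prefer A, take gear from A; A=[lens,crate,spool] B=[iron,beam,disk] C=[apple,lathe,gear]
Tick 4: prefer B, take iron from B; A=[lens,crate,spool] B=[beam,disk] C=[apple,lathe,gear,iron]
Tick 5: prefer A, take lens from A; A=[crate,spool] B=[beam,disk] C=[apple,lathe,gear,iron,lens]
Tick 6: prefer B, take beam from B; A=[crate,spool] B=[disk] C=[apple,lathe,gear,iron,lens,beam]

Answer: apple lathe gear iron lens beam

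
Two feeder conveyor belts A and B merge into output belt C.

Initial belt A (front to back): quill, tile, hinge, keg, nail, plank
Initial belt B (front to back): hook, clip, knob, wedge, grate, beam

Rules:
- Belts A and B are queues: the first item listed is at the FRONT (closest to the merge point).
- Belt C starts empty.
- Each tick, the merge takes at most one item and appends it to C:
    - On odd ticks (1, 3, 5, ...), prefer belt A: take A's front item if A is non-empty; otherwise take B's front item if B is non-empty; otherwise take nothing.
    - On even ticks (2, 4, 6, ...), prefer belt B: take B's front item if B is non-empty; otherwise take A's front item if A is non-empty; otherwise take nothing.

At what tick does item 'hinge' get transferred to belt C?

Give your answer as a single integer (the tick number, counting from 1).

Answer: 5

Derivation:
Tick 1: prefer A, take quill from A; A=[tile,hinge,keg,nail,plank] B=[hook,clip,knob,wedge,grate,beam] C=[quill]
Tick 2: prefer B, take hook from B; A=[tile,hinge,keg,nail,plank] B=[clip,knob,wedge,grate,beam] C=[quill,hook]
Tick 3: prefer A, take tile from A; A=[hinge,keg,nail,plank] B=[clip,knob,wedge,grate,beam] C=[quill,hook,tile]
Tick 4: prefer B, take clip from B; A=[hinge,keg,nail,plank] B=[knob,wedge,grate,beam] C=[quill,hook,tile,clip]
Tick 5: prefer A, take hinge from A; A=[keg,nail,plank] B=[knob,wedge,grate,beam] C=[quill,hook,tile,clip,hinge]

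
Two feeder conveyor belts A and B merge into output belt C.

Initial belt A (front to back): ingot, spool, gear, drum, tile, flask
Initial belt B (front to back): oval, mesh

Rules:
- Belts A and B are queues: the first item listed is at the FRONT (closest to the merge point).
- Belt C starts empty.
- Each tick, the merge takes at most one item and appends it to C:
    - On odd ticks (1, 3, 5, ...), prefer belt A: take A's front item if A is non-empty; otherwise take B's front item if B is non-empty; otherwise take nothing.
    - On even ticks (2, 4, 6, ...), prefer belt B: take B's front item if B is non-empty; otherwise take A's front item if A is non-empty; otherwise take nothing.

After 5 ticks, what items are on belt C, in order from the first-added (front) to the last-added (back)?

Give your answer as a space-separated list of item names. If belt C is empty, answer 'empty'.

Answer: ingot oval spool mesh gear

Derivation:
Tick 1: prefer A, take ingot from A; A=[spool,gear,drum,tile,flask] B=[oval,mesh] C=[ingot]
Tick 2: prefer B, take oval from B; A=[spool,gear,drum,tile,flask] B=[mesh] C=[ingot,oval]
Tick 3: prefer A, take spool from A; A=[gear,drum,tile,flask] B=[mesh] C=[ingot,oval,spool]
Tick 4: prefer B, take mesh from B; A=[gear,drum,tile,flask] B=[-] C=[ingot,oval,spool,mesh]
Tick 5: prefer A, take gear from A; A=[drum,tile,flask] B=[-] C=[ingot,oval,spool,mesh,gear]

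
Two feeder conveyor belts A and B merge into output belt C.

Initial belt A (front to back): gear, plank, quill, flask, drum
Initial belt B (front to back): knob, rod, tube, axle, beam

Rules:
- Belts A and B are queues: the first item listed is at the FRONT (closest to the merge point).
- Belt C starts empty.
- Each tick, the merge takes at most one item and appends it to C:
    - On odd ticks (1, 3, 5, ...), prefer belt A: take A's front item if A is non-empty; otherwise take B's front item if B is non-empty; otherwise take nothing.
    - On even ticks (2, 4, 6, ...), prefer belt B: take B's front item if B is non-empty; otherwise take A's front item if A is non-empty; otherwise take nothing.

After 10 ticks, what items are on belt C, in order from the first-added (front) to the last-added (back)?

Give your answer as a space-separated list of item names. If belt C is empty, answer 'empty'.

Tick 1: prefer A, take gear from A; A=[plank,quill,flask,drum] B=[knob,rod,tube,axle,beam] C=[gear]
Tick 2: prefer B, take knob from B; A=[plank,quill,flask,drum] B=[rod,tube,axle,beam] C=[gear,knob]
Tick 3: prefer A, take plank from A; A=[quill,flask,drum] B=[rod,tube,axle,beam] C=[gear,knob,plank]
Tick 4: prefer B, take rod from B; A=[quill,flask,drum] B=[tube,axle,beam] C=[gear,knob,plank,rod]
Tick 5: prefer A, take quill from A; A=[flask,drum] B=[tube,axle,beam] C=[gear,knob,plank,rod,quill]
Tick 6: prefer B, take tube from B; A=[flask,drum] B=[axle,beam] C=[gear,knob,plank,rod,quill,tube]
Tick 7: prefer A, take flask from A; A=[drum] B=[axle,beam] C=[gear,knob,plank,rod,quill,tube,flask]
Tick 8: prefer B, take axle from B; A=[drum] B=[beam] C=[gear,knob,plank,rod,quill,tube,flask,axle]
Tick 9: prefer A, take drum from A; A=[-] B=[beam] C=[gear,knob,plank,rod,quill,tube,flask,axle,drum]
Tick 10: prefer B, take beam from B; A=[-] B=[-] C=[gear,knob,plank,rod,quill,tube,flask,axle,drum,beam]

Answer: gear knob plank rod quill tube flask axle drum beam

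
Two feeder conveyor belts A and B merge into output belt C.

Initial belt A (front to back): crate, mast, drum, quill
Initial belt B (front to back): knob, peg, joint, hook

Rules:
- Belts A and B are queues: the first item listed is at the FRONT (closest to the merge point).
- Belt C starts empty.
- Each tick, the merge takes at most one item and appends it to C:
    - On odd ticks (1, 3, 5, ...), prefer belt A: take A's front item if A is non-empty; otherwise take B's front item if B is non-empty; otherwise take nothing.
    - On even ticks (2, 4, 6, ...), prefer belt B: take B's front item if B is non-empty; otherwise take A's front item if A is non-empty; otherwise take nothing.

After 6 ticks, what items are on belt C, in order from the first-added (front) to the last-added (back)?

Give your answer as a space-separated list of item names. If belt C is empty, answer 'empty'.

Tick 1: prefer A, take crate from A; A=[mast,drum,quill] B=[knob,peg,joint,hook] C=[crate]
Tick 2: prefer B, take knob from B; A=[mast,drum,quill] B=[peg,joint,hook] C=[crate,knob]
Tick 3: prefer A, take mast from A; A=[drum,quill] B=[peg,joint,hook] C=[crate,knob,mast]
Tick 4: prefer B, take peg from B; A=[drum,quill] B=[joint,hook] C=[crate,knob,mast,peg]
Tick 5: prefer A, take drum from A; A=[quill] B=[joint,hook] C=[crate,knob,mast,peg,drum]
Tick 6: prefer B, take joint from B; A=[quill] B=[hook] C=[crate,knob,mast,peg,drum,joint]

Answer: crate knob mast peg drum joint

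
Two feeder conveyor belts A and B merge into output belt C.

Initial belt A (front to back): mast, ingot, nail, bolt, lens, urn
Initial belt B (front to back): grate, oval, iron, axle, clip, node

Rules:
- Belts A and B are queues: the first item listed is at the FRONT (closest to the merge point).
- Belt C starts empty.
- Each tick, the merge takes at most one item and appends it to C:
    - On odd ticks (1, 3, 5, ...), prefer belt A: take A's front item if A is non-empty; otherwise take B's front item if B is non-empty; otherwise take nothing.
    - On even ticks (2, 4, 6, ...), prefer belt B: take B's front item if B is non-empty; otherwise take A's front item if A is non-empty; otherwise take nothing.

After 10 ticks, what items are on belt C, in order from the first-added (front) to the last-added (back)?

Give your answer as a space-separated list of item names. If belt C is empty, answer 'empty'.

Answer: mast grate ingot oval nail iron bolt axle lens clip

Derivation:
Tick 1: prefer A, take mast from A; A=[ingot,nail,bolt,lens,urn] B=[grate,oval,iron,axle,clip,node] C=[mast]
Tick 2: prefer B, take grate from B; A=[ingot,nail,bolt,lens,urn] B=[oval,iron,axle,clip,node] C=[mast,grate]
Tick 3: prefer A, take ingot from A; A=[nail,bolt,lens,urn] B=[oval,iron,axle,clip,node] C=[mast,grate,ingot]
Tick 4: prefer B, take oval from B; A=[nail,bolt,lens,urn] B=[iron,axle,clip,node] C=[mast,grate,ingot,oval]
Tick 5: prefer A, take nail from A; A=[bolt,lens,urn] B=[iron,axle,clip,node] C=[mast,grate,ingot,oval,nail]
Tick 6: prefer B, take iron from B; A=[bolt,lens,urn] B=[axle,clip,node] C=[mast,grate,ingot,oval,nail,iron]
Tick 7: prefer A, take bolt from A; A=[lens,urn] B=[axle,clip,node] C=[mast,grate,ingot,oval,nail,iron,bolt]
Tick 8: prefer B, take axle from B; A=[lens,urn] B=[clip,node] C=[mast,grate,ingot,oval,nail,iron,bolt,axle]
Tick 9: prefer A, take lens from A; A=[urn] B=[clip,node] C=[mast,grate,ingot,oval,nail,iron,bolt,axle,lens]
Tick 10: prefer B, take clip from B; A=[urn] B=[node] C=[mast,grate,ingot,oval,nail,iron,bolt,axle,lens,clip]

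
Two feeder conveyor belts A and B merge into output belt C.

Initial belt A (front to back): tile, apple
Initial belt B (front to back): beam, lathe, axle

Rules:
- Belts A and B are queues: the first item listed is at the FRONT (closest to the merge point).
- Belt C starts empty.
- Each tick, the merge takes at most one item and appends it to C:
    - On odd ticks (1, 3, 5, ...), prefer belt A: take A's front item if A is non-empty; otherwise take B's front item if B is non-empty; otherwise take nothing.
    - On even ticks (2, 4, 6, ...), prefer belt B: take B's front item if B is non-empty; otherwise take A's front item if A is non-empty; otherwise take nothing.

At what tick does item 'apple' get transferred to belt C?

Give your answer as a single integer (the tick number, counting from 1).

Answer: 3

Derivation:
Tick 1: prefer A, take tile from A; A=[apple] B=[beam,lathe,axle] C=[tile]
Tick 2: prefer B, take beam from B; A=[apple] B=[lathe,axle] C=[tile,beam]
Tick 3: prefer A, take apple from A; A=[-] B=[lathe,axle] C=[tile,beam,apple]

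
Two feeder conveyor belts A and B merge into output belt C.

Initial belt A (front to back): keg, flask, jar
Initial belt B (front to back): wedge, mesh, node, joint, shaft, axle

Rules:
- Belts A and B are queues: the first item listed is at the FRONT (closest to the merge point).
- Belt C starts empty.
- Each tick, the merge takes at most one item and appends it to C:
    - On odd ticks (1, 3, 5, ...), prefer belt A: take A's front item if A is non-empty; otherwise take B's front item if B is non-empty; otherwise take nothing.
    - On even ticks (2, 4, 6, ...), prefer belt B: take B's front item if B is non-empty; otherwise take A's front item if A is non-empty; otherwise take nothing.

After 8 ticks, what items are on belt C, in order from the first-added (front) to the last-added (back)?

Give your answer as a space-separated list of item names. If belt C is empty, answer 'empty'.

Answer: keg wedge flask mesh jar node joint shaft

Derivation:
Tick 1: prefer A, take keg from A; A=[flask,jar] B=[wedge,mesh,node,joint,shaft,axle] C=[keg]
Tick 2: prefer B, take wedge from B; A=[flask,jar] B=[mesh,node,joint,shaft,axle] C=[keg,wedge]
Tick 3: prefer A, take flask from A; A=[jar] B=[mesh,node,joint,shaft,axle] C=[keg,wedge,flask]
Tick 4: prefer B, take mesh from B; A=[jar] B=[node,joint,shaft,axle] C=[keg,wedge,flask,mesh]
Tick 5: prefer A, take jar from A; A=[-] B=[node,joint,shaft,axle] C=[keg,wedge,flask,mesh,jar]
Tick 6: prefer B, take node from B; A=[-] B=[joint,shaft,axle] C=[keg,wedge,flask,mesh,jar,node]
Tick 7: prefer A, take joint from B; A=[-] B=[shaft,axle] C=[keg,wedge,flask,mesh,jar,node,joint]
Tick 8: prefer B, take shaft from B; A=[-] B=[axle] C=[keg,wedge,flask,mesh,jar,node,joint,shaft]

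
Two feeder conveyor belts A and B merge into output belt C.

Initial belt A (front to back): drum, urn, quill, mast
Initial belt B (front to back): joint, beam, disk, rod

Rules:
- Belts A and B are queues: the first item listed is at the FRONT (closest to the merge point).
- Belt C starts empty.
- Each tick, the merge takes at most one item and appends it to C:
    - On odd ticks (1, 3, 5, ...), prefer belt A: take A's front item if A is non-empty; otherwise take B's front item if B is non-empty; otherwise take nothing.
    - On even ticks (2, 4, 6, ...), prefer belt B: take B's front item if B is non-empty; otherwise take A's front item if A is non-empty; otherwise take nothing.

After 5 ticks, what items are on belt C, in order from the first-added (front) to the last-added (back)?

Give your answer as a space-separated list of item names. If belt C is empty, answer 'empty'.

Answer: drum joint urn beam quill

Derivation:
Tick 1: prefer A, take drum from A; A=[urn,quill,mast] B=[joint,beam,disk,rod] C=[drum]
Tick 2: prefer B, take joint from B; A=[urn,quill,mast] B=[beam,disk,rod] C=[drum,joint]
Tick 3: prefer A, take urn from A; A=[quill,mast] B=[beam,disk,rod] C=[drum,joint,urn]
Tick 4: prefer B, take beam from B; A=[quill,mast] B=[disk,rod] C=[drum,joint,urn,beam]
Tick 5: prefer A, take quill from A; A=[mast] B=[disk,rod] C=[drum,joint,urn,beam,quill]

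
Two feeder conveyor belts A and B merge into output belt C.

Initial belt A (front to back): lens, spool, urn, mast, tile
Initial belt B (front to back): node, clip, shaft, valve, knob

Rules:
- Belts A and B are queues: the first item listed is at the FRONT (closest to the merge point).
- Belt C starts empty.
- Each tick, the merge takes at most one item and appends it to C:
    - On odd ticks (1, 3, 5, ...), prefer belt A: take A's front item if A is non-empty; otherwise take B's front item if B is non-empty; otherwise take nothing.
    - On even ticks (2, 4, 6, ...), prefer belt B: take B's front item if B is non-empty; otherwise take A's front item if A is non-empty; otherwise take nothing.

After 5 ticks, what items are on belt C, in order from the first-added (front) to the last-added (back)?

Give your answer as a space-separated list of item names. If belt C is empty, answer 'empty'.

Tick 1: prefer A, take lens from A; A=[spool,urn,mast,tile] B=[node,clip,shaft,valve,knob] C=[lens]
Tick 2: prefer B, take node from B; A=[spool,urn,mast,tile] B=[clip,shaft,valve,knob] C=[lens,node]
Tick 3: prefer A, take spool from A; A=[urn,mast,tile] B=[clip,shaft,valve,knob] C=[lens,node,spool]
Tick 4: prefer B, take clip from B; A=[urn,mast,tile] B=[shaft,valve,knob] C=[lens,node,spool,clip]
Tick 5: prefer A, take urn from A; A=[mast,tile] B=[shaft,valve,knob] C=[lens,node,spool,clip,urn]

Answer: lens node spool clip urn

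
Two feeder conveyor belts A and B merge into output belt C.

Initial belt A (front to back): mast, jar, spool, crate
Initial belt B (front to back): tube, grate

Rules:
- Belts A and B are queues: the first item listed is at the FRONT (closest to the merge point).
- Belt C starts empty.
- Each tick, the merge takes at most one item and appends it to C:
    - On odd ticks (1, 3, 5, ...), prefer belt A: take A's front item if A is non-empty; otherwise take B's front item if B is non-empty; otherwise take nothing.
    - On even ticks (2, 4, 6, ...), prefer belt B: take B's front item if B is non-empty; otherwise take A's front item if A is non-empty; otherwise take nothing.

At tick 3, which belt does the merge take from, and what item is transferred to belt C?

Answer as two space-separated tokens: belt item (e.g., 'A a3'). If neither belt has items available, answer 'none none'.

Answer: A jar

Derivation:
Tick 1: prefer A, take mast from A; A=[jar,spool,crate] B=[tube,grate] C=[mast]
Tick 2: prefer B, take tube from B; A=[jar,spool,crate] B=[grate] C=[mast,tube]
Tick 3: prefer A, take jar from A; A=[spool,crate] B=[grate] C=[mast,tube,jar]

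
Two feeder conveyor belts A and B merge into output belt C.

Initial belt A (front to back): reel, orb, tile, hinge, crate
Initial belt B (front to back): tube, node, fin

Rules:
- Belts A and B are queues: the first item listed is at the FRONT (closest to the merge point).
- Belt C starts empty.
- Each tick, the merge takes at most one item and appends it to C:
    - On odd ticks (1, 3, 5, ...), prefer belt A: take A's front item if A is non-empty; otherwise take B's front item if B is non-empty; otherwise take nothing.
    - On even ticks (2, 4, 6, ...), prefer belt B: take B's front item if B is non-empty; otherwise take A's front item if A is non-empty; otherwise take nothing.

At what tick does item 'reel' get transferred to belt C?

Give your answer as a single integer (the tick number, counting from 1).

Answer: 1

Derivation:
Tick 1: prefer A, take reel from A; A=[orb,tile,hinge,crate] B=[tube,node,fin] C=[reel]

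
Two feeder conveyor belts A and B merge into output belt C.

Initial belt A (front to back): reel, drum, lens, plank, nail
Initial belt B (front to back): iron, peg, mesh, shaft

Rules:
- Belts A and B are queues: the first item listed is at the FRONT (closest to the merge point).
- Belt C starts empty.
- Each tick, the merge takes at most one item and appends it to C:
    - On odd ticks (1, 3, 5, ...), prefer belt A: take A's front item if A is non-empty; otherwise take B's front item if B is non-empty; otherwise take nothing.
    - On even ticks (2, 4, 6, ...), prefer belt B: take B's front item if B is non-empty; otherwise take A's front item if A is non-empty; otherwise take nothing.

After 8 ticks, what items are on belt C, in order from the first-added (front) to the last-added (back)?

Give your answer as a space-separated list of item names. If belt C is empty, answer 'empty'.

Tick 1: prefer A, take reel from A; A=[drum,lens,plank,nail] B=[iron,peg,mesh,shaft] C=[reel]
Tick 2: prefer B, take iron from B; A=[drum,lens,plank,nail] B=[peg,mesh,shaft] C=[reel,iron]
Tick 3: prefer A, take drum from A; A=[lens,plank,nail] B=[peg,mesh,shaft] C=[reel,iron,drum]
Tick 4: prefer B, take peg from B; A=[lens,plank,nail] B=[mesh,shaft] C=[reel,iron,drum,peg]
Tick 5: prefer A, take lens from A; A=[plank,nail] B=[mesh,shaft] C=[reel,iron,drum,peg,lens]
Tick 6: prefer B, take mesh from B; A=[plank,nail] B=[shaft] C=[reel,iron,drum,peg,lens,mesh]
Tick 7: prefer A, take plank from A; A=[nail] B=[shaft] C=[reel,iron,drum,peg,lens,mesh,plank]
Tick 8: prefer B, take shaft from B; A=[nail] B=[-] C=[reel,iron,drum,peg,lens,mesh,plank,shaft]

Answer: reel iron drum peg lens mesh plank shaft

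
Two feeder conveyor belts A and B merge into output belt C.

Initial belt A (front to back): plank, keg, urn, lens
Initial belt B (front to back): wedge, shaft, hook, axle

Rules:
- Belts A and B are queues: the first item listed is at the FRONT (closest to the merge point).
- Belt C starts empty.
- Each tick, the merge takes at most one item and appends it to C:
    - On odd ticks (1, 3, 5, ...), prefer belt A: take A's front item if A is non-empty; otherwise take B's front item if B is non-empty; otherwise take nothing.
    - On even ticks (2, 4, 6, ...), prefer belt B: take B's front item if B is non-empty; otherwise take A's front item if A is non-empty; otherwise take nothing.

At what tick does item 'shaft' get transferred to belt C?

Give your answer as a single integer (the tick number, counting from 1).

Tick 1: prefer A, take plank from A; A=[keg,urn,lens] B=[wedge,shaft,hook,axle] C=[plank]
Tick 2: prefer B, take wedge from B; A=[keg,urn,lens] B=[shaft,hook,axle] C=[plank,wedge]
Tick 3: prefer A, take keg from A; A=[urn,lens] B=[shaft,hook,axle] C=[plank,wedge,keg]
Tick 4: prefer B, take shaft from B; A=[urn,lens] B=[hook,axle] C=[plank,wedge,keg,shaft]

Answer: 4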